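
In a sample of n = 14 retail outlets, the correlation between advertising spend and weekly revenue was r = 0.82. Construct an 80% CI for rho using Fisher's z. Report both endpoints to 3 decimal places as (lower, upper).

(0.647, 0.913)

z_r = atanh(0.82) = 1.156817;  SE = 1/√(n−3) = 1/√11 = 0.301511
z-limits: 1.156817 ± 1.282·0.301511 = 1.156817 ± 0.386537 = [0.770280, 1.543354]
ρ-limits: (tanh 0.770280, tanh 1.543354) = (0.647, 0.913)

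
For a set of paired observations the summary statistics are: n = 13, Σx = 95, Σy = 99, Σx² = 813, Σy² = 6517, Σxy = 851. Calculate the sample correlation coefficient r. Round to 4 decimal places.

0.1542

Numerator: nΣxy − (Σx)(Σy) = 13·851 − (95)(99) = 1658
Denominator: √[(nΣx²−(Σx)²)(nΣy²−(Σy)²)]
  nΣx²−(Σx)² = 13·813 − 9025 = 1544;  nΣy²−(Σy)² = 13·6517 − 9801 = 74920
  √(1544·74920) = √115676480 = 10755.3001
r = 1658 / 10755.3001 = 0.1542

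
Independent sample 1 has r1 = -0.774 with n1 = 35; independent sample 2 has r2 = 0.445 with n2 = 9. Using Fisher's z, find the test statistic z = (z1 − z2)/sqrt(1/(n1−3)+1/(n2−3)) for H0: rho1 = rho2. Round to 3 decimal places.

-3.391

z1 = atanh(-0.774) = -1.030229,  z2 = atanh(0.445) = 0.478448
SE = √(1/(n1−3) + 1/(n2−3)) = √(1/32 + 1/6) = √(0.0312500 + 0.1666667) = √0.1979167 = 0.444878
z = (z1 − z2)/SE = (-1.030229 − 0.478448) / 0.444878 = -1.508677 / 0.444878 = -3.391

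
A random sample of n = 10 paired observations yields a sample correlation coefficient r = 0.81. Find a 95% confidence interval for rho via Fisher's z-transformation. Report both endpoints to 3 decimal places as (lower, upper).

Fisher z: z_r = atanh(r) = ½·ln((1+0.81)/(1−0.81)) = 1.127029
SE(z) = 1/√(n−3) = 1/√7 = 0.377964
95% ⇒ z* = 1.960; margin = 1.960·0.377964 = 0.740809
CI on z-scale: (0.386220, 1.867838)
Back-transform: tanh(0.386220) = 0.368097, tanh(1.867838) = 0.953398

(0.368, 0.953)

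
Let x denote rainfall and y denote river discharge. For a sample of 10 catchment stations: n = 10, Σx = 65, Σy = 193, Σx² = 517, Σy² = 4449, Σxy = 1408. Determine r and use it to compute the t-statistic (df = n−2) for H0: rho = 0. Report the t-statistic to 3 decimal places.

Numerator: nΣxy − (Σx)(Σy) = 10·1408 − (65)(193) = 1535
Denominator: √[(nΣx²−(Σx)²)(nΣy²−(Σy)²)]
  nΣx²−(Σx)² = 10·517 − 4225 = 945;  nΣy²−(Σy)² = 10·4449 − 37249 = 7241
  √(945·7241) = √6842745 = 2615.8641
r = 1535 / 2615.8641 = 0.5868
t = r·√(n−2)/√(1−r²) = 0.5868·√8 / √(1−0.344334) = 1.659721 / 0.809732 = 2.050

2.050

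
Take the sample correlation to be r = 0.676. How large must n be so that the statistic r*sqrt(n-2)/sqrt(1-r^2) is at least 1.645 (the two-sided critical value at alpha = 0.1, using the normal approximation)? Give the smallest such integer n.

Need r·√(n−2)/√(1−r²) ≥ 1.645
√(n−2) ≥ 1.645·√(1−0.456976) / 0.676 = 1.645·0.736902 / 0.676 = 1.7932
n−2 ≥ 3.2156  ⇒  n ≥ 5.2156
Smallest integer n = 6

6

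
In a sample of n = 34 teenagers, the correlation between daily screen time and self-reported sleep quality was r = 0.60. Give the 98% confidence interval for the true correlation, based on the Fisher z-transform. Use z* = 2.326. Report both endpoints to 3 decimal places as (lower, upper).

z_r = atanh(0.60) = 0.693147;  SE = 1/√(n−3) = 1/√31 = 0.179605
z-limits: 0.693147 ± 2.326·0.179605 = 0.693147 ± 0.417761 = [0.275386, 1.110908]
ρ-limits: (tanh 0.275386, tanh 1.110908) = (0.269, 0.804)

(0.269, 0.804)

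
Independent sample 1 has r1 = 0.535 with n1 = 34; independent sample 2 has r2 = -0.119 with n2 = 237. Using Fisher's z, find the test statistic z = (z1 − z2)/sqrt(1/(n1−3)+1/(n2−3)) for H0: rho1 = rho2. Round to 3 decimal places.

Fisher z-transforms: z1 = atanh(0.535) = 0.597124, z2 = atanh(-0.119) = -0.119567; difference d = 0.716691
Var(d) = 1/31 + 1/234 = 0.0322581 + 0.0042735 = 0.0365316
z = d/√Var(d) = 0.716691 / √0.0365316 = 0.716691 / 0.191132 = 3.750

3.750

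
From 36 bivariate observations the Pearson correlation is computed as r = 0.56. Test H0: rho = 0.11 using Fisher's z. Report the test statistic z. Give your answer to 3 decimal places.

3.001

z_r = atanh(0.56) = 0.632833,  z_0 = atanh(0.11) = 0.110447
SE = 1/√(n−3) = 1/√33 = 0.174078
z = (z_r − z_0)/SE = (0.632833 − 0.110447) / 0.174078 = 0.522386 / 0.174078 = 3.001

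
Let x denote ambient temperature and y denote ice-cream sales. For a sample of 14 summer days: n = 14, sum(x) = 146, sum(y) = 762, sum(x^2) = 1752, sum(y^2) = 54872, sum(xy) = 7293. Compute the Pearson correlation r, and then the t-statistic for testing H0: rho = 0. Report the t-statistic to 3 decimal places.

-1.392

S_xy = nΣxy − ΣxΣy = 14·7293 − 146·762 = 102102 − 111252 = -9150
S_xx = nΣx² − (Σx)² = 14·1752 − 146² = 24528 − 21316 = 3212
S_yy = nΣy² − (Σy)² = 14·54872 − 762² = 768208 − 580644 = 187564
r = S_xy / √(S_xx·S_yy) = -9150 / √(3212·187564) = -9150 / √602455568 = -9150 / 24544.9703 = -0.3728
t = r·√(n−2)/√(1−r²) = -0.3728·√12 / √(1−0.138980) = -1.291417 / 0.927912 = -1.392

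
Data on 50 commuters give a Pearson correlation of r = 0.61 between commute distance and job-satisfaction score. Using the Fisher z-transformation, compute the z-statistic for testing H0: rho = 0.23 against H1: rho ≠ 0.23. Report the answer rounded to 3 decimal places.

Fisher z: atanh(0.61) = 0.708921, atanh(0.23) = 0.234189
z = (z_r − z_0)·√(n−3) = (0.708921 − 0.234189)·√47 = 0.474732 · 6.855655 = 3.255

3.255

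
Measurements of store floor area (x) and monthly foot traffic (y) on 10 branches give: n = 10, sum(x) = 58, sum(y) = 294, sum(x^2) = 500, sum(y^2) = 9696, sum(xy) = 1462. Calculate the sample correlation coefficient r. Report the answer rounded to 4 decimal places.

S_xy = nΣxy − ΣxΣy = 10·1462 − 58·294 = 14620 − 17052 = -2432
S_xx = nΣx² − (Σx)² = 10·500 − 58² = 5000 − 3364 = 1636
S_yy = nΣy² − (Σy)² = 10·9696 − 294² = 96960 − 86436 = 10524
r = S_xy / √(S_xx·S_yy) = -2432 / √(1636·10524) = -2432 / √17217264 = -2432 / 4149.3691 = -0.5861

-0.5861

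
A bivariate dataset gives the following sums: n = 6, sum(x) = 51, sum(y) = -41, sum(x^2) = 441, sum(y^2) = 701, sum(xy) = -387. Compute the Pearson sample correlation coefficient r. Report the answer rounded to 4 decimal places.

-0.6853

Numerator: nΣxy − (Σx)(Σy) = 6·(-387) − (51)(-41) = -231
Denominator: √[(nΣx²−(Σx)²)(nΣy²−(Σy)²)]
  nΣx²−(Σx)² = 6·441 − 2601 = 45;  nΣy²−(Σy)² = 6·701 − 1681 = 2525
  √(45·2525) = √113625 = 337.0831
r = -231 / 337.0831 = -0.6853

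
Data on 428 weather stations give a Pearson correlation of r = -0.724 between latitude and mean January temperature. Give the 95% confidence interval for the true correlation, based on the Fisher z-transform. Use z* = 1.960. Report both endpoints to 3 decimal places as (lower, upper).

Fisher z: z_r = atanh(r) = ½·ln((1+(-0.724))/(1−(-0.724))) = -0.916001
SE(z) = 1/√(n−3) = 1/√425 = 0.048507
95% ⇒ z* = 1.960; margin = 1.960·0.048507 = 0.095074
CI on z-scale: (-1.011075, -0.820927)
Back-transform: tanh(-1.011075) = -0.766206, tanh(-0.820927) = -0.675574

(-0.766, -0.676)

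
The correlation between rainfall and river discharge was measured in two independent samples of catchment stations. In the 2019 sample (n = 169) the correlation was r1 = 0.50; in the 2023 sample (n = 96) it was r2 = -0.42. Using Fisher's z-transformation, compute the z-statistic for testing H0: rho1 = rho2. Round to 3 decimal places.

z1 = atanh(0.50) = 0.549306,  z2 = atanh(-0.42) = -0.447692
SE = √(1/(n1−3) + 1/(n2−3)) = √(1/166 + 1/93) = √(0.0060241 + 0.0107527) = √0.0167768 = 0.129525
z = (z1 − z2)/SE = (0.549306 − (-0.447692)) / 0.129525 = 0.996998 / 0.129525 = 7.697

7.697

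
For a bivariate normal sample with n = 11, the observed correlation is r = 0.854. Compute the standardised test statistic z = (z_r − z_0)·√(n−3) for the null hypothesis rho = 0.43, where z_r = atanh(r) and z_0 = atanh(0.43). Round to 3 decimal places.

2.293

Fisher z: atanh(0.854) = 1.270747, atanh(0.43) = 0.459897
z = (z_r − z_0)·√(n−3) = (1.270747 − 0.459897)·√8 = 0.810850 · 2.828427 = 2.293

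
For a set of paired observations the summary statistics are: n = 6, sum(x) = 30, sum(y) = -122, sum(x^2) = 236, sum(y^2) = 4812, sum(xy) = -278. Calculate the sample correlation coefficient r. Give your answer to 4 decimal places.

0.7415

Numerator: nΣxy − (Σx)(Σy) = 6·(-278) − (30)(-122) = 1992
Denominator: √[(nΣx²−(Σx)²)(nΣy²−(Σy)²)]
  nΣx²−(Σx)² = 6·236 − 900 = 516;  nΣy²−(Σy)² = 6·4812 − 14884 = 13988
  √(516·13988) = √7217808 = 2686.5978
r = 1992 / 2686.5978 = 0.7415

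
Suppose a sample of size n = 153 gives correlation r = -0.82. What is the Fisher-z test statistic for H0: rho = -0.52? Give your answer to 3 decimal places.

Fisher z: atanh(-0.82) = -1.156817, atanh(-0.52) = -0.576340
z = (z_r − z_0)·√(n−3) = (-1.156817 − (-0.576340))·√150 = -0.580477 · 12.247449 = -7.109

-7.109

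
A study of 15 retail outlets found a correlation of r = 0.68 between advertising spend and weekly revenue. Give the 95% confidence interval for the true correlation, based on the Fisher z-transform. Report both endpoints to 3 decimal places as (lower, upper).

z_r = atanh(0.68) = 0.829114;  SE = 1/√(n−3) = 1/√12 = 0.288675
z-limits: 0.829114 ± 1.960·0.288675 = 0.829114 ± 0.565803 = [0.263311, 1.394917]
ρ-limits: (tanh 0.263311, tanh 1.394917) = (0.257, 0.884)

(0.257, 0.884)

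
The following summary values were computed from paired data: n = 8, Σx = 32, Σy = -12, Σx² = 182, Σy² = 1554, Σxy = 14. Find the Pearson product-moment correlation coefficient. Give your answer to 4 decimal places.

0.2153

Numerator: nΣxy − (Σx)(Σy) = 8·14 − (32)(-12) = 496
Denominator: √[(nΣx²−(Σx)²)(nΣy²−(Σy)²)]
  nΣx²−(Σx)² = 8·182 − 1024 = 432;  nΣy²−(Σy)² = 8·1554 − 144 = 12288
  √(432·12288) = √5308416 = 2304.0000
r = 496 / 2304.0000 = 0.2153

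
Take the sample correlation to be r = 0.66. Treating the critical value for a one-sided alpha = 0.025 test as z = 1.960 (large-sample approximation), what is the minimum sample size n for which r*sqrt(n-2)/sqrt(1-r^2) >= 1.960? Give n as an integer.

7

r√(n−2)/√(1−r²) ≥ 1.960  ⇔  n−2 ≥ (1.960)²·(1−r²)/r²
(1−r²)/r² = (1−0.4356)/0.4356 = 1.2957
n ≥ 2 + 3.8416·1.2957 = 2 + 4.9776 = 6.9776
⌈6.9776⌉ = 7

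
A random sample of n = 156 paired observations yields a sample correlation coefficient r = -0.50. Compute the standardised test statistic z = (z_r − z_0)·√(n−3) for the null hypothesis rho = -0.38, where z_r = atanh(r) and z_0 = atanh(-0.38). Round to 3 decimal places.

z_r = atanh(-0.50) = -0.549306,  z_0 = atanh(-0.38) = -0.400060
SE = 1/√(n−3) = 1/√153 = 0.080845
z = (z_r − z_0)/SE = (-0.549306 − (-0.400060)) / 0.080845 = -0.149246 / 0.080845 = -1.846

-1.846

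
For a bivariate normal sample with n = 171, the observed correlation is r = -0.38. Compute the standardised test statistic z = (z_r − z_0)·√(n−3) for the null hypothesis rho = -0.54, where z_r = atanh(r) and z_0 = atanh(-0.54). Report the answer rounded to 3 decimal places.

2.645

z_r = atanh(-0.38) = -0.400060,  z_0 = atanh(-0.54) = -0.604156
SE = 1/√(n−3) = 1/√168 = 0.077152
z = (z_r − z_0)/SE = (-0.400060 − (-0.604156)) / 0.077152 = 0.204096 / 0.077152 = 2.645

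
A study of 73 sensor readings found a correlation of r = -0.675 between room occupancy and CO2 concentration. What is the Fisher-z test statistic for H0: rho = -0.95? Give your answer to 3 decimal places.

Fisher z: atanh(-0.675) = -0.819872, atanh(-0.95) = -1.831781
z = (z_r − z_0)·√(n−3) = (-0.819872 − (-1.831781))·√70 = 1.011909 · 8.366600 = 8.466

8.466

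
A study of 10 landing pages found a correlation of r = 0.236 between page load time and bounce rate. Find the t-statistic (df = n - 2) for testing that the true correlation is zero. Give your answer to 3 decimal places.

0.687

t = r·√(n−2) / √(1−r²) with r = 0.236, n = 10
  = 0.236·√8 / √(1 − 0.055696)
  = 0.236·2.828427 / 0.971753
  = 0.667509 / 0.971753 = 0.687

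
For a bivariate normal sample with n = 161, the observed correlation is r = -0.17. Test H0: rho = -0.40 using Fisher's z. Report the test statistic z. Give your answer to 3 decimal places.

z_r = atanh(-0.17) = -0.171667,  z_0 = atanh(-0.40) = -0.423649
SE = 1/√(n−3) = 1/√158 = 0.079556
z = (z_r − z_0)/SE = (-0.171667 − (-0.423649)) / 0.079556 = 0.251982 / 0.079556 = 3.167

3.167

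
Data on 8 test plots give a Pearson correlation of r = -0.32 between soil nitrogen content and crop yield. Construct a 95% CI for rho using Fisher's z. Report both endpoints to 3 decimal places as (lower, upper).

(-0.836, 0.497)

Fisher z: z_r = atanh(r) = ½·ln((1+(-0.32))/(1−(-0.32))) = -0.331647
SE(z) = 1/√(n−3) = 1/√5 = 0.447214
95% ⇒ z* = 1.960; margin = 1.960·0.447214 = 0.876539
CI on z-scale: (-1.208186, 0.544892)
Back-transform: tanh(-1.208186) = -0.836135, tanh(0.544892) = 0.496682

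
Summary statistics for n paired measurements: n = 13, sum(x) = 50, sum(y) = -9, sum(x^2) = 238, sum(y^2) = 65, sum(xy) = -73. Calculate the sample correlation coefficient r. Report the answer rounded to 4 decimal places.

-0.7407

Numerator: nΣxy − (Σx)(Σy) = 13·(-73) − (50)(-9) = -499
Denominator: √[(nΣx²−(Σx)²)(nΣy²−(Σy)²)]
  nΣx²−(Σx)² = 13·238 − 2500 = 594;  nΣy²−(Σy)² = 13·65 − 81 = 764
  √(594·764) = √453816 = 673.6587
r = -499 / 673.6587 = -0.7407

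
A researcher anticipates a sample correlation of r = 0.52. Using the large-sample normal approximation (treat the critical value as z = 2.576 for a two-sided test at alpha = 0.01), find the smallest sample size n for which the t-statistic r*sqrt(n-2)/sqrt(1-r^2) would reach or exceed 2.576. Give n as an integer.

Need r·√(n−2)/√(1−r²) ≥ 2.576
√(n−2) ≥ 2.576·√(1−0.2704) / 0.52 = 2.576·0.854166 / 0.52 = 4.2314
n−2 ≥ 17.9047  ⇒  n ≥ 19.9047
Smallest integer n = 20

20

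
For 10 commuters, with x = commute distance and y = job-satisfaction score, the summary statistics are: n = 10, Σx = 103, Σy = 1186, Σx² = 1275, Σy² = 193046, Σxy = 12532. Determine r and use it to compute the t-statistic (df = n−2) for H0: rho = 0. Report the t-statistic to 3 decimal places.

0.268

Numerator: nΣxy − (Σx)(Σy) = 10·12532 − (103)(1186) = 3162
Denominator: √[(nΣx²−(Σx)²)(nΣy²−(Σy)²)]
  nΣx²−(Σx)² = 10·1275 − 10609 = 2141;  nΣy²−(Σy)² = 10·193046 − 1406596 = 523864
  √(2141·523864) = √1121592824 = 33490.1900
r = 3162 / 33490.1900 = 0.0944
t = r·√(n−2)/√(1−r²) = 0.0944·√8 / √(1−0.008911) = 0.267004 / 0.995535 = 0.268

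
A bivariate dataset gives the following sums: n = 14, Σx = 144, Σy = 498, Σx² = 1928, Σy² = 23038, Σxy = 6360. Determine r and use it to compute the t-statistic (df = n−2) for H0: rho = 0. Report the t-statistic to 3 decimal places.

S_xy = nΣxy − ΣxΣy = 14·6360 − 144·498 = 89040 − 71712 = 17328
S_xx = nΣx² − (Σx)² = 14·1928 − 144² = 26992 − 20736 = 6256
S_yy = nΣy² − (Σy)² = 14·23038 − 498² = 322532 − 248004 = 74528
r = S_xy / √(S_xx·S_yy) = 17328 / √(6256·74528) = 17328 / √466247168 = 17328 / 21592.7573 = 0.8025
t = r·√(n−2)/√(1−r²) = 0.8025·√12 / √(1−0.644006) = 2.779942 / 0.596652 = 4.659

4.659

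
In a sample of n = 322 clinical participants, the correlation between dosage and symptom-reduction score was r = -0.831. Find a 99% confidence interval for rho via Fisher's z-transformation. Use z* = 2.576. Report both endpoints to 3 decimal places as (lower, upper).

Fisher z: z_r = atanh(r) = ½·ln((1+(-0.831))/(1−(-0.831))) = -1.191359
SE(z) = 1/√(n−3) = 1/√319 = 0.055989
99% ⇒ z* = 2.576; margin = 2.576·0.055989 = 0.144228
CI on z-scale: (-1.335587, -1.047131)
Back-transform: tanh(-1.335587) = -0.870608, tanh(-1.047131) = -0.780688

(-0.871, -0.781)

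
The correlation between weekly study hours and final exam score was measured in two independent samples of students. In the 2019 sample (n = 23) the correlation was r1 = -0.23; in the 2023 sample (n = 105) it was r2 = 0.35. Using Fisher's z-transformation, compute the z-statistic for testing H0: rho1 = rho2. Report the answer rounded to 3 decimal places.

-2.452

z1 = atanh(-0.23) = -0.234189,  z2 = atanh(0.35) = 0.365444
SE = √(1/(n1−3) + 1/(n2−3)) = √(1/20 + 1/102) = √(0.0500000 + 0.0098039) = √0.0598039 = 0.244548
z = (z1 − z2)/SE = (-0.234189 − 0.365444) / 0.244548 = -0.599633 / 0.244548 = -2.452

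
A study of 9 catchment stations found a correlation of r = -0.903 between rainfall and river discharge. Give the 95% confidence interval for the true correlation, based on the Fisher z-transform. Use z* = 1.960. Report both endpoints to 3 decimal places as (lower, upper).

z_r = atanh(-0.903) = -1.488238;  SE = 1/√(n−3) = 1/√6 = 0.408248
z-limits: -1.488238 ± 1.960·0.408248 = -1.488238 ± 0.800166 = [-2.288404, -0.688072]
ρ-limits: (tanh -2.288404, tanh -0.688072) = (-0.980, -0.597)

(-0.980, -0.597)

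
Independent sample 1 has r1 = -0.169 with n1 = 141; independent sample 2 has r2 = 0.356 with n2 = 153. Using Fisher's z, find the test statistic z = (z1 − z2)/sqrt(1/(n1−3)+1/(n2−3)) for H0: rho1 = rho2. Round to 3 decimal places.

-4.603

z1 = atanh(-0.169) = -0.170637,  z2 = atanh(0.356) = 0.372298
SE = √(1/(n1−3) + 1/(n2−3)) = √(1/138 + 1/150) = √(0.0072464 + 0.0066667) = √0.0139131 = 0.117954
z = (z1 − z2)/SE = (-0.170637 − 0.372298) / 0.117954 = -0.542935 / 0.117954 = -4.603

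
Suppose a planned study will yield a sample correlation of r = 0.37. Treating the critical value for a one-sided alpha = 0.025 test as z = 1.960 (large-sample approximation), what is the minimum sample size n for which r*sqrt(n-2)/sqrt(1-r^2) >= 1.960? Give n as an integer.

r√(n−2)/√(1−r²) ≥ 1.960  ⇔  n−2 ≥ (1.960)²·(1−r²)/r²
(1−r²)/r² = (1−0.1369)/0.1369 = 6.3046
n ≥ 2 + 3.8416·6.3046 = 2 + 24.2198 = 26.2198
⌈26.2198⌉ = 27

27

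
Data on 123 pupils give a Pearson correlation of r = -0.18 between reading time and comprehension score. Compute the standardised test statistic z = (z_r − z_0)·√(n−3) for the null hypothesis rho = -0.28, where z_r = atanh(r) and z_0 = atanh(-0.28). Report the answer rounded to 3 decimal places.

Fisher z: atanh(-0.18) = -0.181983, atanh(-0.28) = -0.287682
z = (z_r − z_0)·√(n−3) = (-0.181983 − (-0.287682))·√120 = 0.105699 · 10.954451 = 1.158

1.158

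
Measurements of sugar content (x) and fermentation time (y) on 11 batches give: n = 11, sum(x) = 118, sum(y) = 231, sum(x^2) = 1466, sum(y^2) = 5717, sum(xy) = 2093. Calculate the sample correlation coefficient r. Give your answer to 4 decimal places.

S_xy = nΣxy − ΣxΣy = 11·2093 − 118·231 = 23023 − 27258 = -4235
S_xx = nΣx² − (Σx)² = 11·1466 − 118² = 16126 − 13924 = 2202
S_yy = nΣy² − (Σy)² = 11·5717 − 231² = 62887 − 53361 = 9526
r = S_xy / √(S_xx·S_yy) = -4235 / √(2202·9526) = -4235 / √20976252 = -4235 / 4579.9838 = -0.9247

-0.9247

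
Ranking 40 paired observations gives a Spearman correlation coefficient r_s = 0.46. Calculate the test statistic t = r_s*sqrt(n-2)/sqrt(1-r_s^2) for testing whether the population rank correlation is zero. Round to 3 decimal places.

1 − r_s² = 1 − 0.2116 = 0.7884;  √(1−r_s²) = 0.887919
√(n−2) = √38 = 6.164414
t = r_s·√(n−2)/√(1−r_s²) = 0.46 · 6.164414 / 0.887919 = 3.194

3.194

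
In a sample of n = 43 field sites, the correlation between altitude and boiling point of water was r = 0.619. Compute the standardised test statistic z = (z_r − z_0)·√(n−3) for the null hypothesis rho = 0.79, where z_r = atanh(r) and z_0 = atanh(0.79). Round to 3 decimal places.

z_r = atanh(0.619) = 0.723382,  z_0 = atanh(0.79) = 1.071432
SE = 1/√(n−3) = 1/√40 = 0.158114
z = (z_r − z_0)/SE = (0.723382 − 1.071432) / 0.158114 = -0.348050 / 0.158114 = -2.201

-2.201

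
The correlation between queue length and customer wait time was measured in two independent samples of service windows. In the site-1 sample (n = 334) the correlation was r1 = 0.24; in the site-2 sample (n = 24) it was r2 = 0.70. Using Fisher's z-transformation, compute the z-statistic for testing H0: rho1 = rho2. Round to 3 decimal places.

-2.766

Fisher z-transforms: z1 = atanh(0.24) = 0.244774, z2 = atanh(0.70) = 0.867301; difference d = -0.622527
Var(d) = 1/331 + 1/21 = 0.0030211 + 0.0476190 = 0.0506401
z = d/√Var(d) = -0.622527 / √0.0506401 = -0.622527 / 0.225034 = -2.766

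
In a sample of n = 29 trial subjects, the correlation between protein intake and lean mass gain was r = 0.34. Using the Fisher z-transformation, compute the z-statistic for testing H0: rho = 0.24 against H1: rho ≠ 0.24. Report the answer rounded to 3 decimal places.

0.557

z_r = atanh(0.34) = 0.354093,  z_0 = atanh(0.24) = 0.244774
SE = 1/√(n−3) = 1/√26 = 0.196116
z = (z_r − z_0)/SE = (0.354093 − 0.244774) / 0.196116 = 0.109319 / 0.196116 = 0.557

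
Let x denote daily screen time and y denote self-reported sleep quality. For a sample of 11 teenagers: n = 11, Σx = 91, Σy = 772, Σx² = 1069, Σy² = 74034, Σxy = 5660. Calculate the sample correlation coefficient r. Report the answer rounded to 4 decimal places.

-0.2900

S_xy = nΣxy − ΣxΣy = 11·5660 − 91·772 = 62260 − 70252 = -7992
S_xx = nΣx² − (Σx)² = 11·1069 − 91² = 11759 − 8281 = 3478
S_yy = nΣy² − (Σy)² = 11·74034 − 772² = 814374 − 595984 = 218390
r = S_xy / √(S_xx·S_yy) = -7992 / √(3478·218390) = -7992 / √759560420 = -7992 / 27560.1237 = -0.2900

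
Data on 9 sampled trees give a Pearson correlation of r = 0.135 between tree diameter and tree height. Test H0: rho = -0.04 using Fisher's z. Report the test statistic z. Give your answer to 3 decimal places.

Fisher z: atanh(0.135) = 0.135829, atanh(-0.04) = -0.040021
z = (z_r − z_0)·√(n−3) = (0.135829 − (-0.040021))·√6 = 0.175850 · 2.449490 = 0.431

0.431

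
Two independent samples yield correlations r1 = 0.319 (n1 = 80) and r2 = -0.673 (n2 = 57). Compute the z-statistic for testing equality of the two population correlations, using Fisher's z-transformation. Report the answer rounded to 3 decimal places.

6.461

z1 = atanh(0.319) = 0.330533,  z2 = atanh(-0.673) = -0.816207
SE = √(1/(n1−3) + 1/(n2−3)) = √(1/77 + 1/54) = √(0.0129870 + 0.0185185) = √0.0315055 = 0.177498
z = (z1 − z2)/SE = (0.330533 − (-0.816207)) / 0.177498 = 1.146740 / 0.177498 = 6.461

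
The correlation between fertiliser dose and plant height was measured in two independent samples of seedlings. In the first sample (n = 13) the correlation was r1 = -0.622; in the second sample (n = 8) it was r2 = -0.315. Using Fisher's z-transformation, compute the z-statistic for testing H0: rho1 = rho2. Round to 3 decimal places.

-0.734

Fisher z-transforms: z1 = atanh(-0.622) = -0.728261, z2 = atanh(-0.315) = -0.326087; difference d = -0.402174
Var(d) = 1/10 + 1/5 = 0.1000000 + 0.2000000 = 0.3000000
z = d/√Var(d) = -0.402174 / √0.3000000 = -0.402174 / 0.547723 = -0.734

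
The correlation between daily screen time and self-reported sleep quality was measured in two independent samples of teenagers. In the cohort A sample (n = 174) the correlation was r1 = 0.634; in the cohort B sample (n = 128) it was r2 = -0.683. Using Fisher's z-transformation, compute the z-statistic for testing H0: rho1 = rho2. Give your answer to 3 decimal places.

Fisher z-transforms: z1 = atanh(0.634) = 0.748076, z2 = atanh(-0.683) = -0.834716; difference d = 1.582792
Var(d) = 1/171 + 1/125 = 0.0058480 + 0.0080000 = 0.0138480
z = d/√Var(d) = 1.582792 / √0.0138480 = 1.582792 / 0.117678 = 13.450

13.450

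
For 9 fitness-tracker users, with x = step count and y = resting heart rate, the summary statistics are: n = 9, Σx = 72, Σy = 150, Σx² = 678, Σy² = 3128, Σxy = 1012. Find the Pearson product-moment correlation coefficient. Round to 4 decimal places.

Numerator: nΣxy − (Σx)(Σy) = 9·1012 − (72)(150) = -1692
Denominator: √[(nΣx²−(Σx)²)(nΣy²−(Σy)²)]
  nΣx²−(Σx)² = 9·678 − 5184 = 918;  nΣy²−(Σy)² = 9·3128 − 22500 = 5652
  √(918·5652) = √5188536 = 2277.8358
r = -1692 / 2277.8358 = -0.7428

-0.7428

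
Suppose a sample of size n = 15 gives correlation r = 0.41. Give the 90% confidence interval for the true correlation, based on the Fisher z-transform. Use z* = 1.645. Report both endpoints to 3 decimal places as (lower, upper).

z_r = atanh(0.41) = 0.435611;  SE = 1/√(n−3) = 1/√12 = 0.288675
z-limits: 0.435611 ± 1.645·0.288675 = 0.435611 ± 0.474870 = [-0.039259, 0.910481]
ρ-limits: (tanh -0.039259, tanh 0.910481) = (-0.039, 0.721)

(-0.039, 0.721)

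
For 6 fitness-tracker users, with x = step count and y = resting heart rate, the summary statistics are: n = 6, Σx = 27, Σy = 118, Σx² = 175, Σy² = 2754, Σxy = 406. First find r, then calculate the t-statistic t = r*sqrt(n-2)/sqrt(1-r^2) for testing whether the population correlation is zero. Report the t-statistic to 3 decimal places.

-2.876

S_xy = nΣxy − ΣxΣy = 6·406 − 27·118 = 2436 − 3186 = -750
S_xx = nΣx² − (Σx)² = 6·175 − 27² = 1050 − 729 = 321
S_yy = nΣy² − (Σy)² = 6·2754 − 118² = 16524 − 13924 = 2600
r = S_xy / √(S_xx·S_yy) = -750 / √(321·2600) = -750 / √834600 = -750 / 913.5644 = -0.8210
t = r·√(n−2)/√(1−r²) = -0.8210·√4 / √(1−0.674041) = -1.642000 / 0.570928 = -2.876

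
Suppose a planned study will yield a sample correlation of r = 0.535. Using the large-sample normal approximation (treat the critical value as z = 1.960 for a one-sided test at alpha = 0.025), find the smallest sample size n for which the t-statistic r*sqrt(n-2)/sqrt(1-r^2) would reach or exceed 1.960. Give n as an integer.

r√(n−2)/√(1−r²) ≥ 1.960  ⇔  n−2 ≥ (1.960)²·(1−r²)/r²
(1−r²)/r² = (1−0.286225)/0.286225 = 2.4938
n ≥ 2 + 3.8416·2.4938 = 2 + 9.5802 = 11.5802
⌈11.5802⌉ = 12

12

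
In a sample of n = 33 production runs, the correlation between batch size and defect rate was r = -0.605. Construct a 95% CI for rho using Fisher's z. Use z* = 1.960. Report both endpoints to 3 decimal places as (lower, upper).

(-0.785, -0.330)

z_r = atanh(-0.605) = -0.700997;  SE = 1/√(n−3) = 1/√30 = 0.182574
z-limits: -0.700997 ± 1.960·0.182574 = -0.700997 ± 0.357845 = [-1.058842, -0.343152]
ρ-limits: (tanh -1.058842, tanh -0.343152) = (-0.785, -0.330)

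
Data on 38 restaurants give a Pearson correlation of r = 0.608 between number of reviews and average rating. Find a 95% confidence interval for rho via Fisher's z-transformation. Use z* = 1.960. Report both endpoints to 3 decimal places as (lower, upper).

Fisher z: z_r = atanh(r) = ½·ln((1+0.608)/(1−0.608)) = 0.705742
SE(z) = 1/√(n−3) = 1/√35 = 0.169031
95% ⇒ z* = 1.960; margin = 1.960·0.169031 = 0.331301
CI on z-scale: (0.374441, 1.037043)
Back-transform: tanh(0.374441) = 0.357870, tanh(1.037043) = 0.776718

(0.358, 0.777)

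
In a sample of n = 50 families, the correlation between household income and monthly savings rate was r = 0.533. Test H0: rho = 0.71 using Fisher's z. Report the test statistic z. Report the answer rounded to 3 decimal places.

-2.008

z_r = atanh(0.533) = 0.594326,  z_0 = atanh(0.71) = 0.887184
SE = 1/√(n−3) = 1/√47 = 0.145865
z = (z_r − z_0)/SE = (0.594326 − 0.887184) / 0.145865 = -0.292858 / 0.145865 = -2.008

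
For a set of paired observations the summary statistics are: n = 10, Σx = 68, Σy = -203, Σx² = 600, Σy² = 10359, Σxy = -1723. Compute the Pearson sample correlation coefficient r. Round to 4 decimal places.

-0.3698

Numerator: nΣxy − (Σx)(Σy) = 10·(-1723) − (68)(-203) = -3426
Denominator: √[(nΣx²−(Σx)²)(nΣy²−(Σy)²)]
  nΣx²−(Σx)² = 10·600 − 4624 = 1376;  nΣy²−(Σy)² = 10·10359 − 41209 = 62381
  √(1376·62381) = √85836256 = 9264.7858
r = -3426 / 9264.7858 = -0.3698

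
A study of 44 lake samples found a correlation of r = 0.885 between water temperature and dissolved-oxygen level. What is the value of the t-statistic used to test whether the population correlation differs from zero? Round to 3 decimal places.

1 − r² = 1 − 0.783225 = 0.216775;  √(1−r²) = 0.465591
√(n−2) = √42 = 6.480741
t = r·√(n−2)/√(1−r²) = 0.885 · 6.480741 / 0.465591 = 12.319

12.319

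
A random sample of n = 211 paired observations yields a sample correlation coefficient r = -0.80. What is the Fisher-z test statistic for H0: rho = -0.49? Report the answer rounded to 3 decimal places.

Fisher z: atanh(-0.80) = -1.098612, atanh(-0.49) = -0.536060
z = (z_r − z_0)·√(n−3) = (-1.098612 − (-0.536060))·√208 = -0.562552 · 14.422205 = -8.113

-8.113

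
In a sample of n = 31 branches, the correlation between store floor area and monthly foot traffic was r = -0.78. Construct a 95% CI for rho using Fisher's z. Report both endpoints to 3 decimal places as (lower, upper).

z_r = atanh(-0.78) = -1.045371;  SE = 1/√(n−3) = 1/√28 = 0.188982
z-limits: -1.045371 ± 1.960·0.188982 = -1.045371 ± 0.370405 = [-1.415776, -0.674966]
ρ-limits: (tanh -1.415776, tanh -0.674966) = (-0.889, -0.588)

(-0.889, -0.588)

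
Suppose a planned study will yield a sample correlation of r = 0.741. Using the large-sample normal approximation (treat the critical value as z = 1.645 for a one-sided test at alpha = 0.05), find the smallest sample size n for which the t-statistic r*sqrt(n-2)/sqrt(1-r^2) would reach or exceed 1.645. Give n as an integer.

5

Need r·√(n−2)/√(1−r²) ≥ 1.645
√(n−2) ≥ 1.645·√(1−0.549081) / 0.741 = 1.645·0.671505 / 0.741 = 1.4907
n−2 ≥ 2.2222  ⇒  n ≥ 4.2222
Smallest integer n = 5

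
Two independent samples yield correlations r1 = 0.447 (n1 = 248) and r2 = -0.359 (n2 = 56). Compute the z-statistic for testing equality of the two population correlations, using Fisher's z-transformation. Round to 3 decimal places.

5.655

z1 = atanh(0.447) = 0.480945,  z2 = atanh(-0.359) = -0.375737
SE = √(1/(n1−3) + 1/(n2−3)) = √(1/245 + 1/53) = √(0.0040816 + 0.0188679) = √0.0229495 = 0.151491
z = (z1 − z2)/SE = (0.480945 − (-0.375737)) / 0.151491 = 0.856682 / 0.151491 = 5.655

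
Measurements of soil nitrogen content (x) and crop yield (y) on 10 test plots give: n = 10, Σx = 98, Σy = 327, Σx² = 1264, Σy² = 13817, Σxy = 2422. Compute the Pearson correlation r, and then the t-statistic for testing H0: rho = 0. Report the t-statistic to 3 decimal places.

Numerator: nΣxy − (Σx)(Σy) = 10·2422 − (98)(327) = -7826
Denominator: √[(nΣx²−(Σx)²)(nΣy²−(Σy)²)]
  nΣx²−(Σx)² = 10·1264 − 9604 = 3036;  nΣy²−(Σy)² = 10·13817 − 106929 = 31241
  √(3036·31241) = √94847676 = 9738.9772
r = -7826 / 9738.9772 = -0.8036
t = r·√(n−2)/√(1−r²) = -0.8036·√8 / √(1−0.645773) = -2.272924 / 0.595170 = -3.819

-3.819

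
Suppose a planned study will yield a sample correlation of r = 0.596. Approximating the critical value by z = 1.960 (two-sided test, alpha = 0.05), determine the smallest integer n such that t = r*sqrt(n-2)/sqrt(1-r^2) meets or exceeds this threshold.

Need r·√(n−2)/√(1−r²) ≥ 1.960
√(n−2) ≥ 1.960·√(1−0.355216) / 0.596 = 1.960·0.802984 / 0.596 = 2.6407
n−2 ≥ 6.9733  ⇒  n ≥ 8.9733
Smallest integer n = 9

9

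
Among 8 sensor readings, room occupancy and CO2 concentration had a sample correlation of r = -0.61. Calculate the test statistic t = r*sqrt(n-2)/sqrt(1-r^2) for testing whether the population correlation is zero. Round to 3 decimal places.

-1.886

t = r·√(n−2) / √(1−r²) with r = -0.61, n = 8
  = -0.61·√6 / √(1 − 0.3721)
  = -0.61·2.449490 / 0.792401
  = -1.494189 / 0.792401 = -1.886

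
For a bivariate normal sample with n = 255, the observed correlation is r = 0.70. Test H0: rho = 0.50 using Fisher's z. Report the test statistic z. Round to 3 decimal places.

5.048

z_r = atanh(0.70) = 0.867301,  z_0 = atanh(0.50) = 0.549306
SE = 1/√(n−3) = 1/√252 = 0.062994
z = (z_r − z_0)/SE = (0.867301 − 0.549306) / 0.062994 = 0.317995 / 0.062994 = 5.048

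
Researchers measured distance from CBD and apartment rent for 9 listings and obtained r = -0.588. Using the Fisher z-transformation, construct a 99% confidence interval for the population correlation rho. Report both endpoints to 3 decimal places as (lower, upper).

(-0.939, 0.360)

z_r = atanh(-0.588) = -0.674604;  SE = 1/√(n−3) = 1/√6 = 0.408248
z-limits: -0.674604 ± 2.576·0.408248 = -0.674604 ± 1.051647 = [-1.726251, 0.377043]
ρ-limits: (tanh -1.726251, tanh 0.377043) = (-0.939, 0.360)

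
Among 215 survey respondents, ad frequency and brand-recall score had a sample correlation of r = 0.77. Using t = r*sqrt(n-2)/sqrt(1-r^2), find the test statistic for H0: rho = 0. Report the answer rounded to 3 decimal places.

1 − r² = 1 − 0.5929 = 0.4071;  √(1−r²) = 0.638044
√(n−2) = √213 = 14.594520
t = r·√(n−2)/√(1−r²) = 0.77 · 14.594520 / 0.638044 = 17.613

17.613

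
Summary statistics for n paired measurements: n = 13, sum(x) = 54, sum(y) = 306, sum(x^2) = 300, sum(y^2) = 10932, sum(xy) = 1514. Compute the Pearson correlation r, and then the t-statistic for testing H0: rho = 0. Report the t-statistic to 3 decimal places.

S_xy = nΣxy − ΣxΣy = 13·1514 − 54·306 = 19682 − 16524 = 3158
S_xx = nΣx² − (Σx)² = 13·300 − 54² = 3900 − 2916 = 984
S_yy = nΣy² − (Σy)² = 13·10932 − 306² = 142116 − 93636 = 48480
r = S_xy / √(S_xx·S_yy) = 3158 / √(984·48480) = 3158 / √47704320 = 3158 / 6906.8314 = 0.4572
t = r·√(n−2)/√(1−r²) = 0.4572·√11 / √(1−0.209032) = 1.516361 / 0.889364 = 1.705

1.705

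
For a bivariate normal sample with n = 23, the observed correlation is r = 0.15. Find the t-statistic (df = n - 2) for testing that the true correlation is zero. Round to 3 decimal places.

1 − r² = 1 − 0.0225 = 0.9775;  √(1−r²) = 0.988686
√(n−2) = √21 = 4.582576
t = r·√(n−2)/√(1−r²) = 0.15 · 4.582576 / 0.988686 = 0.695

0.695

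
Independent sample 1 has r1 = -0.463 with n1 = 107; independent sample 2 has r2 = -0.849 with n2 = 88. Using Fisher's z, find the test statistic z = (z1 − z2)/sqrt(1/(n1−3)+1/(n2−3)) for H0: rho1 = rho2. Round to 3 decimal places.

5.139

Fisher z-transforms: z1 = atanh(-0.463) = -0.501123, z2 = atanh(-0.849) = -1.252560; difference d = 0.751437
Var(d) = 1/104 + 1/85 = 0.0096154 + 0.0117647 = 0.0213801
z = d/√Var(d) = 0.751437 / √0.0213801 = 0.751437 / 0.146219 = 5.139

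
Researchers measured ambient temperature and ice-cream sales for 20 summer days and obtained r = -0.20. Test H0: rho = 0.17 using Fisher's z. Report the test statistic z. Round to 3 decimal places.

Fisher z: atanh(-0.20) = -0.202733, atanh(0.17) = 0.171667
z = (z_r − z_0)·√(n−3) = (-0.202733 − 0.171667)·√17 = -0.374400 · 4.123106 = -1.544

-1.544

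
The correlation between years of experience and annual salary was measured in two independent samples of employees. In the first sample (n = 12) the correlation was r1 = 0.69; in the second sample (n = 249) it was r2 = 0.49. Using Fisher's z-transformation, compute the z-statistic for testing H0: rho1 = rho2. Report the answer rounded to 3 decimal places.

Fisher z-transforms: z1 = atanh(0.69) = 0.847956, z2 = atanh(0.49) = 0.536060; difference d = 0.311896
Var(d) = 1/9 + 1/246 = 0.1111111 + 0.0040650 = 0.1151761
z = d/√Var(d) = 0.311896 / √0.1151761 = 0.311896 / 0.339376 = 0.919

0.919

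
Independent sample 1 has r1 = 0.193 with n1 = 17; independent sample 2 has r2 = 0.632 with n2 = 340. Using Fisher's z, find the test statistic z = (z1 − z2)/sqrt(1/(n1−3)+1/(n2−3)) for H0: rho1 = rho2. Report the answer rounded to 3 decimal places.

-2.014

Fisher z-transforms: z1 = atanh(0.193) = 0.195451, z2 = atanh(0.632) = 0.744739; difference d = -0.549288
Var(d) = 1/14 + 1/337 = 0.0714286 + 0.0029674 = 0.0743960
z = d/√Var(d) = -0.549288 / √0.0743960 = -0.549288 / 0.272756 = -2.014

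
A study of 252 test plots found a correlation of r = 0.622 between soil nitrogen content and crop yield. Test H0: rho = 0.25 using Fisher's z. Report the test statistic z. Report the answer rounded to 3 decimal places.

Fisher z: atanh(0.622) = 0.728261, atanh(0.25) = 0.255413
z = (z_r − z_0)·√(n−3) = (0.728261 − 0.255413)·√249 = 0.472848 · 15.779734 = 7.461

7.461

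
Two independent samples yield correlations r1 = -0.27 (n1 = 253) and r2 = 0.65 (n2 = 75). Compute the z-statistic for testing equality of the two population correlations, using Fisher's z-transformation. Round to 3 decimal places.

Fisher z-transforms: z1 = atanh(-0.27) = -0.276864, z2 = atanh(0.65) = 0.775299; difference d = -1.052163
Var(d) = 1/250 + 1/72 = 0.0040000 + 0.0138889 = 0.0178889
z = d/√Var(d) = -1.052163 / √0.0178889 = -1.052163 / 0.133749 = -7.867

-7.867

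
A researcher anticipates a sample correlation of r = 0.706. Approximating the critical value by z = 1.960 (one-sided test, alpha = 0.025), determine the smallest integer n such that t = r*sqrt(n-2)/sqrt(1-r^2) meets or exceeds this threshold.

6

r√(n−2)/√(1−r²) ≥ 1.960  ⇔  n−2 ≥ (1.960)²·(1−r²)/r²
(1−r²)/r² = (1−0.498436)/0.498436 = 1.0063
n ≥ 2 + 3.8416·1.0063 = 2 + 3.8658 = 5.8658
⌈5.8658⌉ = 6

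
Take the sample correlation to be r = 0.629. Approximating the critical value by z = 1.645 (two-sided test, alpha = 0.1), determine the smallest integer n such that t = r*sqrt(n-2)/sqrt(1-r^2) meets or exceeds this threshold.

r√(n−2)/√(1−r²) ≥ 1.645  ⇔  n−2 ≥ (1.645)²·(1−r²)/r²
(1−r²)/r² = (1−0.395641)/0.395641 = 1.5275
n ≥ 2 + 2.706025·1.5275 = 2 + 4.1335 = 6.1335
⌈6.1335⌉ = 7

7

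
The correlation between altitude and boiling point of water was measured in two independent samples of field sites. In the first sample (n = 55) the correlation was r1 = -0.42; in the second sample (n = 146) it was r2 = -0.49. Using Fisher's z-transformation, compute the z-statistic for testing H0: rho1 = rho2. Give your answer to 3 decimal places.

0.546

z1 = atanh(-0.42) = -0.447692,  z2 = atanh(-0.49) = -0.536060
SE = √(1/(n1−3) + 1/(n2−3)) = √(1/52 + 1/143) = √(0.0192308 + 0.0069930) = √0.0262238 = 0.161938
z = (z1 − z2)/SE = (-0.447692 − (-0.536060)) / 0.161938 = 0.088368 / 0.161938 = 0.546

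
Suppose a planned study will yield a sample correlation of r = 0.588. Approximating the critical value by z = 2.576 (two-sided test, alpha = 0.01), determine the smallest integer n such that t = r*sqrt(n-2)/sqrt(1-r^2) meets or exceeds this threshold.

Need r·√(n−2)/√(1−r²) ≥ 2.576
√(n−2) ≥ 2.576·√(1−0.345744) / 0.588 = 2.576·0.808861 / 0.588 = 3.5436
n−2 ≥ 12.5571  ⇒  n ≥ 14.5571
Smallest integer n = 15

15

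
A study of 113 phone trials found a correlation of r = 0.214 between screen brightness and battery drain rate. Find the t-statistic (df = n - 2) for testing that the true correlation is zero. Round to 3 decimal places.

1 − r² = 1 − 0.045796 = 0.954204;  √(1−r²) = 0.976834
√(n−2) = √111 = 10.535654
t = r·√(n−2)/√(1−r²) = 0.214 · 10.535654 / 0.976834 = 2.308

2.308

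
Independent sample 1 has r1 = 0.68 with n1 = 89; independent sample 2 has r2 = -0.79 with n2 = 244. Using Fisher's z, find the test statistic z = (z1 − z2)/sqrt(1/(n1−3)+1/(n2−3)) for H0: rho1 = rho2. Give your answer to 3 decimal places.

15.131

z1 = atanh(0.68) = 0.829114,  z2 = atanh(-0.79) = -1.071432
SE = √(1/(n1−3) + 1/(n2−3)) = √(1/86 + 1/241) = √(0.0116279 + 0.0041494) = √0.0157773 = 0.125608
z = (z1 − z2)/SE = (0.829114 − (-1.071432)) / 0.125608 = 1.900546 / 0.125608 = 15.131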